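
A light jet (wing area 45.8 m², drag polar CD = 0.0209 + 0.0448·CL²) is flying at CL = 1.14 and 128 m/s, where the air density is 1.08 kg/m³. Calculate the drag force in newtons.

CD = 0.0209 + 0.0448 × 1.14² = 0.07912
D = ½ρv²S·CD = ½ × 1.08 × 128² × 45.8 × 0.07912 = 32100 N

D = 32100 N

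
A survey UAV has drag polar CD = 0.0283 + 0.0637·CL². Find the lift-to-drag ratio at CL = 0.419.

CD = 0.0283 + 0.0637 × 0.419² = 0.03948
L/D = CL/CD = 0.419 / 0.03948 = 10.6

L/D = 10.6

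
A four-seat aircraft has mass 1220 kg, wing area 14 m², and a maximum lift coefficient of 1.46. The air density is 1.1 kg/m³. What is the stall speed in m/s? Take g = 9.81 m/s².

V_stall = 32.6 m/s

At stall, lift equals weight: L = W = m·g = 1220 × 9.81 = 11970 N.
From L = ½ρV²S·CL,max = W: V_stall = √(2W/(ρSCL,max)) = √(2·11970/(1.1·14·1.46))
V_stall = √1065 = 32.6 m/s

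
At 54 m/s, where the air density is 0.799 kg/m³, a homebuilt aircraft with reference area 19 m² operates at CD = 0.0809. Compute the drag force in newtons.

D = 1790 N

Dynamic pressure q = ½ρv² = ½ × 0.799 × 54² = 1165 Pa.
D = q·S·CD = 1165 × 19 × 0.0809 = 1790 N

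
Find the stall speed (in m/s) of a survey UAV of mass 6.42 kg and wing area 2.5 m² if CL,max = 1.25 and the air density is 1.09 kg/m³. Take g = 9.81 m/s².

V_stall = 6.08 m/s

Weight W = mg = 6.42 × 9.81 = 62.98 N.
From L = ½ρV²S·CL,max = W: V_stall = √(2W/(ρSCL,max)) = √(2·62.98/(1.09·2.5·1.25))
V_stall = √36.98 = 6.08 m/s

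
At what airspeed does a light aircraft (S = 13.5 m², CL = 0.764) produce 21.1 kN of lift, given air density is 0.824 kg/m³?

v = 70.5 m/s

L = ½ρv²S·CL ⇒ v = √(2L/(ρ·S·CL))
v = √(2 × 21100 / (0.824 × 13.5 × 0.764)) = √4965 = 70.5 m/s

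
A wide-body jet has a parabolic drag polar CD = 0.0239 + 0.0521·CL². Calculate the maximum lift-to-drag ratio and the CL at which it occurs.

(L/D)max = 14.2, at CL = 0.677

For CD = CD0 + K·CL², (L/D)max occurs at CL* = √(CD0/K) and equals 1/(2√(K·CD0)).
(L/D)max = 1/(2√(0.0521 × 0.0239)) = 1/(2 × 0.03529) = 14.2
CL* = √(0.0239/0.0521) = 0.677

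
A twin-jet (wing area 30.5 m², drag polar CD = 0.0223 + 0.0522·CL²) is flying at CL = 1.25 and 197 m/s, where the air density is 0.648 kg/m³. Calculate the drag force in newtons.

D = 39800 N

CD = 0.0223 + 0.0522 × 1.25² = 0.1039
D = ½ρv²S·CD = ½ × 0.648 × 197² × 30.5 × 0.1039 = 39800 N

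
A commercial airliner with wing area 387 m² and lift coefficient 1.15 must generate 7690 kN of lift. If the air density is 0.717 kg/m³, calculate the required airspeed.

v = 220 m/s

L = ½ρv²S·CL ⇒ v = √(2L/(ρ·S·CL))
v = √(2 × 7.69×10^6 / (0.717 × 387 × 1.15)) = √48200 = 220 m/s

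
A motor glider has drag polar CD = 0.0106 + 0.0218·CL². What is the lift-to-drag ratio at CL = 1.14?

CD = 0.0106 + 0.0218 × 1.14² = 0.03893
L/D = CL/CD = 1.14 / 0.03893 = 29.3

L/D = 29.3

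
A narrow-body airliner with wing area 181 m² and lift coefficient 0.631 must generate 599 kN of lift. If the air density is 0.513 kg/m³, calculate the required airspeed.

v = 143 m/s

L = ½ρv²S·CL ⇒ v = √(2L/(ρ·S·CL))
v = √(2 × 5.99×10^5 / (0.513 × 181 × 0.631)) = √20450 = 143 m/s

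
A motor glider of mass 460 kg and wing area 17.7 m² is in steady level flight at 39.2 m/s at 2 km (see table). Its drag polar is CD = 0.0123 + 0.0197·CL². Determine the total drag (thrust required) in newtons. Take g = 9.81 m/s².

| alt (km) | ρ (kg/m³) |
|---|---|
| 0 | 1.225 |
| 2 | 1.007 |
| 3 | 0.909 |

At 2 km, from the table: ρ = 1.007 kg/m³.
Weight W = mg = 460 × 9.81 = 4512.6 N; in level flight L = W.
q = ½ρv² = ½ × 1.007 × 39.2² = 773.7 Pa.
Required CL = L/(qS) = 4512.6/(773.7·17.7) = 0.3295.
CD = 0.0123 + 0.0197 × 0.3295² = 0.01444.
D = q·S·CD = 773.7 × 17.7 × 0.01444 = 197.7 N

D = 198 N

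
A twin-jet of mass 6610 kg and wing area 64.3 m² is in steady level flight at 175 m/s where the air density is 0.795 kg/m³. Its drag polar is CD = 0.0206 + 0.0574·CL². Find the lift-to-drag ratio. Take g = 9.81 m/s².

L/D = 3.95

Level flight ⇒ L = W = m·g = 6610 × 9.81 = 64844 N.
q = ½ρv² = ½ × 0.795 × 175² = 12170 Pa.
CL = 2W/(ρv²S) = 2×64844/(0.795×175²×64.3) = 0.08284.
CD = 0.0206 + 0.0574 × 0.08284² = 0.02099.
L/D = CL/CD = 0.08284 / 0.02099 = 3.95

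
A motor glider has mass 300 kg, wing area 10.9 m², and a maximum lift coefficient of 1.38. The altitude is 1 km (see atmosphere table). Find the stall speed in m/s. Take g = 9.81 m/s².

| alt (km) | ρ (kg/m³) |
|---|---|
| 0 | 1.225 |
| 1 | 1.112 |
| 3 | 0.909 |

At 1 km, from the table: ρ = 1.112 kg/m³.
Weight W = mg = 300 × 9.81 = 2943 N.
From L = ½ρV²S·CL,max = W: V_stall = √(2W/(ρSCL,max)) = √(2·2943/(1.112·10.9·1.38))
V_stall = √351.9 = 18.8 m/s

V_stall = 18.8 m/s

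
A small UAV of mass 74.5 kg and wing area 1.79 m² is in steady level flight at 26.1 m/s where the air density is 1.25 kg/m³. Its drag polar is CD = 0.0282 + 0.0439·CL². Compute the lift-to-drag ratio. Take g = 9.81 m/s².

L/D = 14

Weight W = mg = 74.5 × 9.81 = 730.85 N; in level flight L = W.
q = ½ρv² = ½ × 1.25 × 26.1² = 425.8 Pa.
CL = W/(q·S) = 730.85 / (425.8 × 1.79) = 0.959.
CD = 0.0282 + 0.0439 × 0.959² = 0.06857.
L/D = CL/CD = 0.959 / 0.06857 = 14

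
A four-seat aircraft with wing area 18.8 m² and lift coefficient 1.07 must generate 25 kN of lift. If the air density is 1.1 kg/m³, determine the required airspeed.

L = ½ρv²S·CL ⇒ v = √(2L/(ρ·S·CL))
v = √(2 × 25000 / (1.1 × 18.8 × 1.07)) = √2260 = 47.5 m/s

v = 47.5 m/s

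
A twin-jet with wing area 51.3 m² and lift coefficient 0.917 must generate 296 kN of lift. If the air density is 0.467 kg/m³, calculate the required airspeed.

L = ½ρv²S·CL ⇒ v = √(2L/(ρ·S·CL))
v = √(2 × 2.96×10^5 / (0.467 × 51.3 × 0.917)) = √26950 = 164 m/s

v = 164 m/s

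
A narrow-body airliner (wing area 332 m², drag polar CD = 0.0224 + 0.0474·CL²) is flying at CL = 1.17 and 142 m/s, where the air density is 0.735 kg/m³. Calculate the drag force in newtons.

CD = 0.0224 + 0.0474 × 1.17² = 0.08729
D = ½ρv²S·CD = ½ × 0.735 × 142² × 332 × 0.08729 = 2.15×10^5 N

D = 2.15×10^5 N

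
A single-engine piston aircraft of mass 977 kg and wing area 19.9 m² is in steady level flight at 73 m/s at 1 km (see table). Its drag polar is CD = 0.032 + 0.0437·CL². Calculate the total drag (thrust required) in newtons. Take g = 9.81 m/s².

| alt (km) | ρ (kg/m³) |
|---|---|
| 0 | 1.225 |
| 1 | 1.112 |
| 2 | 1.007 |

D = 1950 N

At 1 km, from the table: ρ = 1.112 kg/m³.
Weight W = mg = 977 × 9.81 = 9584.4 N; in level flight L = W.
q = ½ρv² = ½ × 1.112 × 73² = 2963 Pa.
Required CL = L/(qS) = 9584.4/(2963·19.9) = 0.1626.
CD = 0.032 + 0.0437 × 0.1626² = 0.03315.
D = q·S·CD = 2963 × 19.9 × 0.03315 = 1955 N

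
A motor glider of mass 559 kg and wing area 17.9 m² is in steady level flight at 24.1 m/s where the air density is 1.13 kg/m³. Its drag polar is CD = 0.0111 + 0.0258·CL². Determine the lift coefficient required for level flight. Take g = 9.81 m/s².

CL = 0.934

Weight W = mg = 559 × 9.81 = 5483.8 N; in level flight L = W.
q = ½ρv² = ½ × 1.13 × 24.1² = 328.2 Pa.
CL = W/(q·S) = 5483.8 / (328.2 × 17.9) = 0.9336.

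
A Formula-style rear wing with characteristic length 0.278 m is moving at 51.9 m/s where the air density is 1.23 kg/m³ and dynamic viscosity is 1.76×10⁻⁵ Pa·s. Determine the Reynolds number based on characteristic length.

Re = ρ·v·c/μ = 1.23 × 51.9 × 0.278 / (1.76×10⁻⁵) = 1.01×10^6

Re = 1.01×10^6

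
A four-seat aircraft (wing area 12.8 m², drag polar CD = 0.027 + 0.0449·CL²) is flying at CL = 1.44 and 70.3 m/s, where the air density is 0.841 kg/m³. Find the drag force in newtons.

CD = 0.027 + 0.0449 × 1.44² = 0.1201
D = ½ρv²S·CD = ½ × 0.841 × 70.3² × 12.8 × 0.1201 = 3190 N

D = 3190 N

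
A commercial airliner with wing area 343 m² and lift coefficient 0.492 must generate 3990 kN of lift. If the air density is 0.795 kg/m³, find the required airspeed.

v = 244 m/s

L = ½ρv²S·CL ⇒ v = √(2L/(ρ·S·CL))
v = √(2 × 3.99×10^6 / (0.795 × 343 × 0.492)) = √59480 = 244 m/s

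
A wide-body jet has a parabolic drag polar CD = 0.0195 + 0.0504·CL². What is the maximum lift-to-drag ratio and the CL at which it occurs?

For CD = CD0 + K·CL², (L/D)max occurs at CL* = √(CD0/K) and equals 1/(2√(K·CD0)).
(L/D)max = 1/(2√(0.0504 × 0.0195)) = 1/(2 × 0.03135) = 15.9
CL* = √(0.0195/0.0504) = 0.622

(L/D)max = 15.9, at CL = 0.622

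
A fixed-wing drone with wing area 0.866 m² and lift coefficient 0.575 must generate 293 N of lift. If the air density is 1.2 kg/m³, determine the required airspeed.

v = 31.3 m/s

L = ½ρv²S·CL ⇒ v = √(2L/(ρ·S·CL))
v = √(2 × 293 / (1.2 × 0.866 × 0.575)) = √980.7 = 31.3 m/s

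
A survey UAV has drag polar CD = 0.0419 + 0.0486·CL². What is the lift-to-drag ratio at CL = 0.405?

CD = 0.0419 + 0.0486 × 0.405² = 0.04987
L/D = CL/CD = 0.405 / 0.04987 = 8.12

L/D = 8.12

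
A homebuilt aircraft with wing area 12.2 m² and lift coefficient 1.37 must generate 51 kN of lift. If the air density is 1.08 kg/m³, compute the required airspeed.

L = ½ρv²S·CL ⇒ v = √(2L/(ρ·S·CL))
v = √(2 × 51000 / (1.08 × 12.2 × 1.37)) = √5651 = 75.2 m/s

v = 75.2 m/s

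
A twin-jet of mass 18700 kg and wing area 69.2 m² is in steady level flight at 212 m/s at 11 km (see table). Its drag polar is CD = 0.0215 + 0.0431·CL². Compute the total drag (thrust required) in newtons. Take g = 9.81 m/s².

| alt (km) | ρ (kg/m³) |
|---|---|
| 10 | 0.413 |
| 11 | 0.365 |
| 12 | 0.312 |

At 11 km, from the table: ρ = 0.365 kg/m³.
Level flight ⇒ L = W = m·g = 18700 × 9.81 = 1.8345×10^5 N.
Dynamic pressure q = 0.5 × 0.365 × 212² = 8202 Pa.
CL = 2W/(ρv²S) = 2×1.8345×10^5/(0.365×212²×69.2) = 0.3232.
CD = 0.0215 + 0.0431 × 0.3232² = 0.026.
D = q·S·CD = 8202 × 69.2 × 0.026 = 14760 N

D = 14800 N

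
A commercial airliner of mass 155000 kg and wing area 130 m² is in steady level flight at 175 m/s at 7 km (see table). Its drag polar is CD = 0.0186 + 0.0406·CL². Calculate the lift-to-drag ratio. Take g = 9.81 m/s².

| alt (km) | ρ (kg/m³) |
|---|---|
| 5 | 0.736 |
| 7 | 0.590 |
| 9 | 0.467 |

At 7 km, from the table: ρ = 0.590 kg/m³.
Level flight ⇒ L = W = m·g = 155000 × 9.81 = 1.5206×10^6 N.
Dynamic pressure q = 0.5 × 0.59 × 175² = 9034 Pa.
Required CL = L/(qS) = 1.5206×10^6/(9034·130) = 1.295.
CD = 0.0186 + 0.0406 × 1.295² = 0.08665.
L/D = CL/CD = 1.295 / 0.08665 = 14.9

L/D = 14.9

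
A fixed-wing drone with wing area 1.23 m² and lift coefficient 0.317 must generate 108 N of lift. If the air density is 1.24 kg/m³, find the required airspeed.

L = ½ρv²S·CL ⇒ v = √(2L/(ρ·S·CL))
v = √(2 × 108 / (1.24 × 1.23 × 0.317)) = √446.8 = 21.1 m/s

v = 21.1 m/s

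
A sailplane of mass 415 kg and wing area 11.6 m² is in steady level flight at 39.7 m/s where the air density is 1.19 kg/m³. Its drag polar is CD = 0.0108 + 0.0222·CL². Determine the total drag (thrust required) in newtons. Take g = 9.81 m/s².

In steady level flight, lift balances weight: W = mg = 415 × 9.81 = 4071.2 N.
q = ½ρv² = ½ × 1.19 × 39.7² = 937.8 Pa.
CL = 2W/(ρv²S) = 2×4071.2/(1.19×39.7²×11.6) = 0.3742.
CD = 0.0108 + 0.0222 × 0.3742² = 0.01391.
D = q·S·CD = 937.8 × 11.6 × 0.01391 = 151.3 N

D = 151 N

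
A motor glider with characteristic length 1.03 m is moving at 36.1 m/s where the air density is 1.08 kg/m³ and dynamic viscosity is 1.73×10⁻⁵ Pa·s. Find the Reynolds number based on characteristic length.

Re = ρ·v·c/μ = 1.08 × 36.1 × 1.03 / (1.73×10⁻⁵) = 2.32×10^6

Re = 2.32×10^6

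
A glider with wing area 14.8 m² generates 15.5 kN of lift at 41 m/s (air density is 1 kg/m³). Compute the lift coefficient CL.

CL = 1.25

From L = ½ρv²S·CL, rearranging gives CL = 2L/(ρv²S).
CL = 2 × 15500 / (1 × 41² × 14.8) = 1.25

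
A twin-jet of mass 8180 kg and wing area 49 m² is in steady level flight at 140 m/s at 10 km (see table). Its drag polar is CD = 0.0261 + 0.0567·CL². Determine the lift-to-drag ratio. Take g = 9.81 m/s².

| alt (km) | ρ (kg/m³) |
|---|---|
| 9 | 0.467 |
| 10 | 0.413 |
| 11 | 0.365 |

At 10 km, from the table: ρ = 0.413 kg/m³.
Weight W = mg = 8180 × 9.81 = 80246 N; in level flight L = W.
q = ½ρv² = ½ × 0.413 × 140² = 4047 Pa.
CL = W/(q·S) = 80246 / (4047 × 49) = 0.4046.
CD = 0.0261 + 0.0567 × 0.4046² = 0.03538.
L/D = CL/CD = 0.4046 / 0.03538 = 11.4

L/D = 11.4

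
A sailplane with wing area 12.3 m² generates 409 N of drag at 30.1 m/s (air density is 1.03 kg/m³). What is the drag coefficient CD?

From D = ½ρv²S·CD, rearranging gives CD = 2D/(ρv²S).
CD = 2 × 409 / (1.03 × 30.1² × 12.3) = 0.0713

CD = 0.0713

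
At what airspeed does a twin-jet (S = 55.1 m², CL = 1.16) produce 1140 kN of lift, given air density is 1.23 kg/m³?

v = 170 m/s

L = ½ρv²S·CL ⇒ v = √(2L/(ρ·S·CL))
v = √(2 × 1.14×10^6 / (1.23 × 55.1 × 1.16)) = √29000 = 170 m/s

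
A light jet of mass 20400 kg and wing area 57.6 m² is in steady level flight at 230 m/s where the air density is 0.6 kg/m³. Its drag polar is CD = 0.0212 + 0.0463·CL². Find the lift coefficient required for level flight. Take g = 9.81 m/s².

CL = 0.219

Weight W = mg = 20400 × 9.81 = 2.0012×10^5 N; in level flight L = W.
q = ½ρv² = ½ × 0.6 × 230² = 15870 Pa.
Required CL = L/(qS) = 2.0012×10^5/(15870·57.6) = 0.2189.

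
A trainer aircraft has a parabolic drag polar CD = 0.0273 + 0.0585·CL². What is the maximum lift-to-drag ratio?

(L/D)max = 12.5

For CD = CD0 + K·CL², (L/D)max occurs at CL* = √(CD0/K) and equals 1/(2√(K·CD0)).
(L/D)max = 1/(2√(0.0585 × 0.0273)) = 1/(2 × 0.03996) = 12.5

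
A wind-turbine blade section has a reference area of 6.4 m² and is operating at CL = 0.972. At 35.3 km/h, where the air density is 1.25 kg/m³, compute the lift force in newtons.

L = 374 N

Convert speed: v = 35.3 km/h ÷ 3.6 = 9.806 m/s.
Dynamic pressure q = ½ρv² = ½ × 1.25 × 9.806² = 60.09 Pa.
L = q·S·CL = 60.09 × 6.4 × 0.972 = 374 N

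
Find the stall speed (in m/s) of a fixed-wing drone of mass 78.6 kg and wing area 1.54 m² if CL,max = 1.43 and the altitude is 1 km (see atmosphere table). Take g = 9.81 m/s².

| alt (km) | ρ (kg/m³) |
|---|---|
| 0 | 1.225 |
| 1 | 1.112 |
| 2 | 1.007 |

At 1 km, from the table: ρ = 1.112 kg/m³.
Stall occurs when L = W at CL,max. W = mg = 78.6 × 9.81 = 771.1 N.
V_stall = √(2W/(ρ·S·CL,max)) = √(2 × 771.1 / (1.112 × 1.54 × 1.43))
V_stall = √629.7 = 25.1 m/s

V_stall = 25.1 m/s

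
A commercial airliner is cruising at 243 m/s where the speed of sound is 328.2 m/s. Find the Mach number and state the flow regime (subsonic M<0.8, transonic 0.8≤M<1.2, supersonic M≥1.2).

M = 0.74 (subsonic)

M = v/a = 243 / 328.2 = 0.74
M = 0.74 → subsonic.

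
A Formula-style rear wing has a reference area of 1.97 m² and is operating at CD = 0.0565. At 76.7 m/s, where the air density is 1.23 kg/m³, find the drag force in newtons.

Dynamic pressure q = ½ρv² = ½ × 1.23 × 76.7² = 3618 Pa.
D = q·S·CD = 3618 × 1.97 × 0.0565 = 403 N

D = 403 N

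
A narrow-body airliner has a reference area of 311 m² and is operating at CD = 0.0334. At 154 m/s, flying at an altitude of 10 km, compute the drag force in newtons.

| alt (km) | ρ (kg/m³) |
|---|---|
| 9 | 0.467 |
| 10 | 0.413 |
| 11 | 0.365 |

At 10 km, from the table: ρ = 0.413 kg/m³.
Dynamic pressure q = ½ρv² = ½ × 0.413 × 154² = 4897 Pa.
D = q·S·CD = 4897 × 311 × 0.0334 = 50900 N ≈ 50.9 kN

D = 50900 N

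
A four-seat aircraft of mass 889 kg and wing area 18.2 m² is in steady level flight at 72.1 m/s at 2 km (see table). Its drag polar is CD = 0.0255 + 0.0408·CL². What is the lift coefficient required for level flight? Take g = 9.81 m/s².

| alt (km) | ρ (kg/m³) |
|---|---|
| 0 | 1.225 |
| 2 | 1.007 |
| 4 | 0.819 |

CL = 0.183

At 2 km, from the table: ρ = 1.007 kg/m³.
In steady level flight, lift balances weight: W = mg = 889 × 9.81 = 8721.1 N.
Dynamic pressure q = 0.5 × 1.007 × 72.1² = 2617 Pa.
Required CL = L/(qS) = 8721.1/(2617·18.2) = 0.1831.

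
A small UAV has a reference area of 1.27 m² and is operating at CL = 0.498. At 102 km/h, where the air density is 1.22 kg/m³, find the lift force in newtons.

Convert speed: v = 102 km/h ÷ 3.6 = 28.33 m/s.
L = ½ρv²S·CL = ½ × 1.22 × 28.33² × 1.27 × 0.498 = 310 N

L = 310 N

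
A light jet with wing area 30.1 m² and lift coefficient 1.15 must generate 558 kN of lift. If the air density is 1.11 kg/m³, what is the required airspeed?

L = ½ρv²S·CL ⇒ v = √(2L/(ρ·S·CL))
v = √(2 × 5.58×10^5 / (1.11 × 30.1 × 1.15)) = √29050 = 170 m/s

v = 170 m/s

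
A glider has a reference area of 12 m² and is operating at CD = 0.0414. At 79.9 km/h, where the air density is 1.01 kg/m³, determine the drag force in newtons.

D = 124 N

Convert speed: v = 79.9 km/h ÷ 3.6 = 22.19 m/s.
D = ½ρv²S·CD = ½ × 1.01 × 22.19² × 12 × 0.0414 = 124 N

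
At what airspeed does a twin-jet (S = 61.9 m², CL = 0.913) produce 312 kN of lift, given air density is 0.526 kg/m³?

v = 145 m/s

L = ½ρv²S·CL ⇒ v = √(2L/(ρ·S·CL))
v = √(2 × 3.12×10^5 / (0.526 × 61.9 × 0.913)) = √20990 = 145 m/s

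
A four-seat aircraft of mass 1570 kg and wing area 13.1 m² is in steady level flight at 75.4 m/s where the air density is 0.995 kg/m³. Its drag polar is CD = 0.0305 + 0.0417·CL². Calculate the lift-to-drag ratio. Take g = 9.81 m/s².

L/D = 11

Level flight ⇒ L = W = m·g = 1570 × 9.81 = 15402 N.
Dynamic pressure q = 0.5 × 0.995 × 75.4² = 2828 Pa.
CL = 2W/(ρv²S) = 2×15402/(0.995×75.4²×13.1) = 0.4157.
CD = 0.0305 + 0.0417 × 0.4157² = 0.03771.
L/D = CL/CD = 0.4157 / 0.03771 = 11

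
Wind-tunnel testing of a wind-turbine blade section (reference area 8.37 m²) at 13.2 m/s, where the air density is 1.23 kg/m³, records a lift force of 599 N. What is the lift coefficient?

CL = 0.668

From L = ½ρv²S·CL, rearranging gives CL = 2L/(ρv²S).
CL = 2 × 599 / (1.23 × 13.2² × 8.37) = 0.668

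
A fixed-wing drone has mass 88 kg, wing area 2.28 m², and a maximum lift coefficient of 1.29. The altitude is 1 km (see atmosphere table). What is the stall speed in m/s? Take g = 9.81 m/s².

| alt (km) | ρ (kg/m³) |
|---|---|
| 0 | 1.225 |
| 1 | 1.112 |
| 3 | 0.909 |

V_stall = 23 m/s

At 1 km, from the table: ρ = 1.112 kg/m³.
Weight W = mg = 88 × 9.81 = 863.3 N.
V_stall = √(2W/(ρ·S·CL,max)) = √(2 × 863.3 / (1.112 × 2.28 × 1.29))
V_stall = √527.9 = 23 m/s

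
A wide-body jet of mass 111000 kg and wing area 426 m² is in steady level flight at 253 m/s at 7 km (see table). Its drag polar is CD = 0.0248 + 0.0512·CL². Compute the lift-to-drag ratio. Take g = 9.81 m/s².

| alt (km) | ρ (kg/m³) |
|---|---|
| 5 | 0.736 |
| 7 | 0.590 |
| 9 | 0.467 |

At 7 km, from the table: ρ = 0.590 kg/m³.
In steady level flight, lift balances weight: W = mg = 111000 × 9.81 = 1.0889×10^6 N.
q = ½ρv² = ½ × 0.59 × 253² = 18880 Pa.
CL = W/(q·S) = 1.0889×10^6 / (18880 × 426) = 0.1354.
CD = 0.0248 + 0.0512 × 0.1354² = 0.02574.
L/D = CL/CD = 0.1354 / 0.02574 = 5.26

L/D = 5.26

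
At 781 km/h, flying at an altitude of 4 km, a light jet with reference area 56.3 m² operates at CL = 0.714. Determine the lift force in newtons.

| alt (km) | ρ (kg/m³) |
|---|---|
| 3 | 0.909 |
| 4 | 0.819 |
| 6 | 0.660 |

At 4 km, from the table: ρ = 0.819 kg/m³.
Convert speed: v = 781 km/h ÷ 3.6 = 216.9 m/s.
Dynamic pressure q = ½ρv² = ½ × 0.819 × 216.9² = 19270 Pa.
L = q·S·CL = 19270 × 56.3 × 0.714 = 7.75×10^5 N ≈ 775 kN

L = 7.75×10^5 N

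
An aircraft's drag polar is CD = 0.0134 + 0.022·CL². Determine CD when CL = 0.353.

CD = 0.0134 + 0.022 × 0.353² = 0.0134 + 0.002741 = 0.0161

CD = 0.0161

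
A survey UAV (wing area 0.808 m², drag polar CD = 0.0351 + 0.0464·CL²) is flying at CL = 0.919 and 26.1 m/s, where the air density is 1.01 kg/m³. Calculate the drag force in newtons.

CD = 0.0351 + 0.0464 × 0.919² = 0.07429
D = ½ρv²S·CD = ½ × 1.01 × 26.1² × 0.808 × 0.07429 = 20.6 N

D = 20.6 N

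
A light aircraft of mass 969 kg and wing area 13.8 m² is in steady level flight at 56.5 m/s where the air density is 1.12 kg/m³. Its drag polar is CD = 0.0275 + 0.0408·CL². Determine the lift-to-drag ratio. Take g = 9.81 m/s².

In steady level flight, lift balances weight: W = mg = 969 × 9.81 = 9505.9 N.
q = ½ρv² = ½ × 1.12 × 56.5² = 1788 Pa.
CL = 2W/(ρv²S) = 2×9505.9/(1.12×56.5²×13.8) = 0.3853.
CD = 0.0275 + 0.0408 × 0.3853² = 0.03356.
L/D = CL/CD = 0.3853 / 0.03356 = 11.5

L/D = 11.5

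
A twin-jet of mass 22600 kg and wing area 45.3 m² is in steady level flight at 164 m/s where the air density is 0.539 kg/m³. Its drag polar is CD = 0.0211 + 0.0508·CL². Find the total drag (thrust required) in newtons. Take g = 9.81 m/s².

D = 14500 N

Level flight ⇒ L = W = m·g = 22600 × 9.81 = 2.2171×10^5 N.
q = ½ρv² = ½ × 0.539 × 164² = 7248 Pa.
CL = 2W/(ρv²S) = 2×2.2171×10^5/(0.539×164²×45.3) = 0.6752.
CD = 0.0211 + 0.0508 × 0.6752² = 0.04426.
D = q·S·CD = 7248 × 45.3 × 0.04426 = 14530 N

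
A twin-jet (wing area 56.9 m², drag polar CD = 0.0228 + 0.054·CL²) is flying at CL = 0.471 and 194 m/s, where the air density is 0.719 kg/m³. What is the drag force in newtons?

CD = 0.0228 + 0.054 × 0.471² = 0.03478
D = ½ρv²S·CD = ½ × 0.719 × 194² × 56.9 × 0.03478 = 26800 N

D = 26800 N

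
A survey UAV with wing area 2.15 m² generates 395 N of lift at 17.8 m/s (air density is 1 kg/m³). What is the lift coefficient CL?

CL = 1.16

From L = ½ρv²S·CL, rearranging gives CL = 2L/(ρv²S).
CL = 2 × 395 / (1 × 17.8² × 2.15) = 1.16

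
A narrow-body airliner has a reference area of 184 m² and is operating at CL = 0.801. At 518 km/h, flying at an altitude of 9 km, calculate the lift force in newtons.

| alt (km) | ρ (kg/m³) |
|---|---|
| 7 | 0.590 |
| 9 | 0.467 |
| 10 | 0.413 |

L = 7.13×10^5 N

At 9 km, from the table: ρ = 0.467 kg/m³.
Convert speed: v = 518 km/h ÷ 3.6 = 143.9 m/s.
L = ½ρv²S·CL = ½ × 0.467 × 143.9² × 184 × 0.801 = 7.13×10^5 N ≈ 713 kN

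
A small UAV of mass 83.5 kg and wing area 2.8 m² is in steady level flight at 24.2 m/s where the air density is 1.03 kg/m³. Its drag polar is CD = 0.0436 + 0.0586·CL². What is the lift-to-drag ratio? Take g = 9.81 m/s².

Weight W = mg = 83.5 × 9.81 = 819.13 N; in level flight L = W.
q = ½ρv² = ½ × 1.03 × 24.2² = 301.6 Pa.
Required CL = L/(qS) = 819.13/(301.6·2.8) = 0.97.
CD = 0.0436 + 0.0586 × 0.97² = 0.09873.
L/D = CL/CD = 0.97 / 0.09873 = 9.82

L/D = 9.82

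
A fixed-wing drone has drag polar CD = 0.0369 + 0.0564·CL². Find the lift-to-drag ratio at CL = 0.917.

CD = 0.0369 + 0.0564 × 0.917² = 0.08433
L/D = CL/CD = 0.917 / 0.08433 = 10.9

L/D = 10.9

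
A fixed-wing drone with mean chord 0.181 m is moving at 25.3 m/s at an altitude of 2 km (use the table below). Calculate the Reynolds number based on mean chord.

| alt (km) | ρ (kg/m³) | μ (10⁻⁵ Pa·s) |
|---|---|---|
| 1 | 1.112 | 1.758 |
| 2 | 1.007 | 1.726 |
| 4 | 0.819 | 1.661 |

At 2 km, from the table: ρ = 1.007 kg/m³, μ = 1.726×10⁻⁵ Pa·s.
Re = ρ·v·c/μ = 1.007 × 25.3 × 0.181 / (1.726×10⁻⁵) = 2.67×10^5

Re = 2.67×10^5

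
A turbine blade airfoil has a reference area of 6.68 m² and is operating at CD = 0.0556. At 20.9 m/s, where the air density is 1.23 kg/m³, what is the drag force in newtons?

D = ½ρv²S·CD = ½ × 1.23 × 20.9² × 6.68 × 0.0556 = 99.8 N

D = 99.8 N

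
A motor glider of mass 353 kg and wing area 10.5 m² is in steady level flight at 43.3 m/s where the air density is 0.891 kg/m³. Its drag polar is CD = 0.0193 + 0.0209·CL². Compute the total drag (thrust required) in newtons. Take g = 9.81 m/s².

Weight W = mg = 353 × 9.81 = 3462.9 N; in level flight L = W.
Dynamic pressure q = 0.5 × 0.891 × 43.3² = 835.3 Pa.
CL = 2W/(ρv²S) = 2×3462.9/(0.891×43.3²×10.5) = 0.3948.
CD = 0.0193 + 0.0209 × 0.3948² = 0.02256.
D = q·S·CD = 835.3 × 10.5 × 0.02256 = 197.8 N

D = 198 N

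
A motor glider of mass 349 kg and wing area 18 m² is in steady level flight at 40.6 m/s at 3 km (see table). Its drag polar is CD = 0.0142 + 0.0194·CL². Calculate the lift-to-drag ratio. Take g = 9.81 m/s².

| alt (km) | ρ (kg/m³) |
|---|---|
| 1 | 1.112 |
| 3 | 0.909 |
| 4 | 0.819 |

At 3 km, from the table: ρ = 0.909 kg/m³.
Weight W = mg = 349 × 9.81 = 3423.7 N; in level flight L = W.
Dynamic pressure q = 0.5 × 0.909 × 40.6² = 749.2 Pa.
CL = W/(q·S) = 3423.7 / (749.2 × 18) = 0.2539.
CD = 0.0142 + 0.0194 × 0.2539² = 0.01545.
L/D = CL/CD = 0.2539 / 0.01545 = 16.4

L/D = 16.4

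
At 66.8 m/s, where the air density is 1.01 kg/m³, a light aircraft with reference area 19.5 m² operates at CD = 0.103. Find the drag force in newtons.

Dynamic pressure q = ½ρv² = ½ × 1.01 × 66.8² = 2253 Pa.
D = q·S·CD = 2253 × 19.5 × 0.103 = 4530 N

D = 4530 N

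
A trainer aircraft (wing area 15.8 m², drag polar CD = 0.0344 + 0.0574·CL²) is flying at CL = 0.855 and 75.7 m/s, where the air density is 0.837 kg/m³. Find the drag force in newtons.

D = 2890 N

CD = 0.0344 + 0.0574 × 0.855² = 0.07636
D = ½ρv²S·CD = ½ × 0.837 × 75.7² × 15.8 × 0.07636 = 2890 N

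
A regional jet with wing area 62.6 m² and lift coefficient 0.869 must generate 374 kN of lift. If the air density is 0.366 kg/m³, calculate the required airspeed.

L = ½ρv²S·CL ⇒ v = √(2L/(ρ·S·CL))
v = √(2 × 3.74×10^5 / (0.366 × 62.6 × 0.869)) = √37570 = 194 m/s

v = 194 m/s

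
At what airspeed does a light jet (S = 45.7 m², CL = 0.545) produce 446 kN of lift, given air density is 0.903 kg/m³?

v = 199 m/s

L = ½ρv²S·CL ⇒ v = √(2L/(ρ·S·CL))
v = √(2 × 4.46×10^5 / (0.903 × 45.7 × 0.545)) = √39660 = 199 m/s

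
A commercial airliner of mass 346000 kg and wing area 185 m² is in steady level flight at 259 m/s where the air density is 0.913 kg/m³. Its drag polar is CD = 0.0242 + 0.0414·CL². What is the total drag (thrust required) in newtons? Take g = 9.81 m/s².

D = 2.21×10^5 N

Weight W = mg = 346000 × 9.81 = 3.3943×10^6 N; in level flight L = W.
q = ½ρv² = ½ × 0.913 × 259² = 30620 Pa.
CL = W/(q·S) = 3.3943×10^6 / (30620 × 185) = 0.5991.
CD = 0.0242 + 0.0414 × 0.5991² = 0.03906.
D = q·S·CD = 30620 × 185 × 0.03906 = 2.213×10^5 N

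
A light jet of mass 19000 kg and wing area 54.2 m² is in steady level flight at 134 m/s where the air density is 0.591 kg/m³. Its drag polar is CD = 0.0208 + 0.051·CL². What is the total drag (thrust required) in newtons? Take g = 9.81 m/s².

D = 12100 N

In steady level flight, lift balances weight: W = mg = 19000 × 9.81 = 1.8639×10^5 N.
Dynamic pressure q = 0.5 × 0.591 × 134² = 5306 Pa.
CL = W/(q·S) = 1.8639×10^5 / (5306 × 54.2) = 0.6481.
CD = 0.0208 + 0.051 × 0.6481² = 0.04222.
D = q·S·CD = 5306 × 54.2 × 0.04222 = 12140 N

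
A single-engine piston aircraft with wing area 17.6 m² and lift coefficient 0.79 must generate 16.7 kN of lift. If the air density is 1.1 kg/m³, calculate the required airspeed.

v = 46.7 m/s

L = ½ρv²S·CL ⇒ v = √(2L/(ρ·S·CL))
v = √(2 × 16700 / (1.1 × 17.6 × 0.79)) = √2184 = 46.7 m/s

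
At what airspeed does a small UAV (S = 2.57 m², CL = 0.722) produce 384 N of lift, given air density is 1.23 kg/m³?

v = 18.3 m/s

L = ½ρv²S·CL ⇒ v = √(2L/(ρ·S·CL))
v = √(2 × 384 / (1.23 × 2.57 × 0.722)) = √336.5 = 18.3 m/s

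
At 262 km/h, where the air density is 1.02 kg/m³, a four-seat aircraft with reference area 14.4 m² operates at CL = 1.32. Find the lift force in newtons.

Convert speed: v = 262 km/h ÷ 3.6 = 72.78 m/s.
Dynamic pressure q = ½ρv² = ½ × 1.02 × 72.78² = 2701 Pa.
L = q·S·CL = 2701 × 14.4 × 1.32 = 51300 N ≈ 51.3 kN

L = 51300 N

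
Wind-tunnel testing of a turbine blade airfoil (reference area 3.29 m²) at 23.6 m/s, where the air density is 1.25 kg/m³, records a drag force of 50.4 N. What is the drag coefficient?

CD = 0.044

From D = ½ρv²S·CD, rearranging gives CD = 2D/(ρv²S).
CD = 2 × 50.4 / (1.25 × 23.6² × 3.29) = 0.044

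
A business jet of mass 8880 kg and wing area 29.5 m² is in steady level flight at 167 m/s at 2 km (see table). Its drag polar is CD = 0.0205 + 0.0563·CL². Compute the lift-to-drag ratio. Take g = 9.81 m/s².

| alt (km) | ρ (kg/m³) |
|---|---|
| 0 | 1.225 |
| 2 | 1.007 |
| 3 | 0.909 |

L/D = 9.15

At 2 km, from the table: ρ = 1.007 kg/m³.
Weight W = mg = 8880 × 9.81 = 87113 N; in level flight L = W.
Dynamic pressure q = 0.5 × 1.007 × 167² = 14040 Pa.
CL = W/(q·S) = 87113 / (14040 × 29.5) = 0.2103.
CD = 0.0205 + 0.0563 × 0.2103² = 0.02299.
L/D = CL/CD = 0.2103 / 0.02299 = 9.15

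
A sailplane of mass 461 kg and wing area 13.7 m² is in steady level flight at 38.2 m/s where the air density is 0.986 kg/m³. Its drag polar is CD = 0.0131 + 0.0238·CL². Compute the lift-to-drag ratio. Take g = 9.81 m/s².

L/D = 25.3

Level flight ⇒ L = W = m·g = 461 × 9.81 = 4522.4 N.
Dynamic pressure q = 0.5 × 0.986 × 38.2² = 719.4 Pa.
CL = 2W/(ρv²S) = 2×4522.4/(0.986×38.2²×13.7) = 0.4589.
CD = 0.0131 + 0.0238 × 0.4589² = 0.01811.
L/D = CL/CD = 0.4589 / 0.01811 = 25.3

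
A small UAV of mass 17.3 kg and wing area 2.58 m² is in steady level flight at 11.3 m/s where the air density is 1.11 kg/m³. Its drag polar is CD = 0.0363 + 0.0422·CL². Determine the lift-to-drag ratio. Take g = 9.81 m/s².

Weight W = mg = 17.3 × 9.81 = 169.71 N; in level flight L = W.
q = ½ρv² = ½ × 1.11 × 11.3² = 70.87 Pa.
Required CL = L/(qS) = 169.71/(70.87·2.58) = 0.9282.
CD = 0.0363 + 0.0422 × 0.9282² = 0.07266.
L/D = CL/CD = 0.9282 / 0.07266 = 12.8

L/D = 12.8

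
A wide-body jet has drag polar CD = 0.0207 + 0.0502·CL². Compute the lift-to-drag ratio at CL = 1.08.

CD = 0.0207 + 0.0502 × 1.08² = 0.07925
L/D = CL/CD = 1.08 / 0.07925 = 13.6

L/D = 13.6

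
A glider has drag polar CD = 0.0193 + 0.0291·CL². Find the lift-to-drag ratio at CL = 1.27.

CD = 0.0193 + 0.0291 × 1.27² = 0.06624
L/D = CL/CD = 1.27 / 0.06624 = 19.2

L/D = 19.2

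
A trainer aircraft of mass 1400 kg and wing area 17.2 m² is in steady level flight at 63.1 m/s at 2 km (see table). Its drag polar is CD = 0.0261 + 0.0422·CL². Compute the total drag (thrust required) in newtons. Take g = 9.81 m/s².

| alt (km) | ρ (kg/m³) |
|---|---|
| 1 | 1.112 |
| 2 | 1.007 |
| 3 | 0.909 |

At 2 km, from the table: ρ = 1.007 kg/m³.
Weight W = mg = 1400 × 9.81 = 13734 N; in level flight L = W.
q = ½ρv² = ½ × 1.007 × 63.1² = 2005 Pa.
CL = W/(q·S) = 13734 / (2005 × 17.2) = 0.3983.
CD = 0.0261 + 0.0422 × 0.3983² = 0.03279.
D = q·S·CD = 2005 × 17.2 × 0.03279 = 1131 N

D = 1130 N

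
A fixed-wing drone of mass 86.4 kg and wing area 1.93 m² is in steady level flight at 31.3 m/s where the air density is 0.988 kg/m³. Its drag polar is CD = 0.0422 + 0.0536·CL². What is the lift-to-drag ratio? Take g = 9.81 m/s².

L/D = 10.5

In steady level flight, lift balances weight: W = mg = 86.4 × 9.81 = 847.58 N.
q = ½ρv² = ½ × 0.988 × 31.3² = 484 Pa.
CL = W/(q·S) = 847.58 / (484 × 1.93) = 0.9074.
CD = 0.0422 + 0.0536 × 0.9074² = 0.08634.
L/D = CL/CD = 0.9074 / 0.08634 = 10.5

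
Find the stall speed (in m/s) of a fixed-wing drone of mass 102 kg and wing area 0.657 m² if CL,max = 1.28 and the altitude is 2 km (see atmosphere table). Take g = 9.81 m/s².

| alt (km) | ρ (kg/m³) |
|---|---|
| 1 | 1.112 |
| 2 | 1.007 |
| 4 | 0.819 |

At 2 km, from the table: ρ = 1.007 kg/m³.
At stall, lift equals weight: L = W = m·g = 102 × 9.81 = 1001 N.
From L = ½ρV²S·CL,max = W: V_stall = √(2W/(ρSCL,max)) = √(2·1001/(1.007·0.657·1.28))
V_stall = √2363 = 48.6 m/s

V_stall = 48.6 m/s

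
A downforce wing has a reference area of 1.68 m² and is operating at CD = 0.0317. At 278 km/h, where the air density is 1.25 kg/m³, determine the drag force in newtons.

Convert speed: v = 278 km/h ÷ 3.6 = 77.22 m/s.
D = ½ρv²S·CD = ½ × 1.25 × 77.22² × 1.68 × 0.0317 = 198 N

D = 198 N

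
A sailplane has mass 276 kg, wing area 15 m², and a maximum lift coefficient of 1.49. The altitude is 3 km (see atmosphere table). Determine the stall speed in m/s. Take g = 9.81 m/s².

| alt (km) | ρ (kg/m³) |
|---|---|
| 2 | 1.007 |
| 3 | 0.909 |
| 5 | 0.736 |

V_stall = 16.3 m/s

At 3 km, from the table: ρ = 0.909 kg/m³.
Weight W = mg = 276 × 9.81 = 2708 N.
From L = ½ρV²S·CL,max = W: V_stall = √(2W/(ρSCL,max)) = √(2·2708/(0.909·15·1.49))
V_stall = √266.5 = 16.3 m/s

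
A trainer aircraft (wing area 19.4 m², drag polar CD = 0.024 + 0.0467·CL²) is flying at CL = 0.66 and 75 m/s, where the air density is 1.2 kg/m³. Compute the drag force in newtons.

D = 2900 N

CD = 0.024 + 0.0467 × 0.66² = 0.04434
D = ½ρv²S·CD = ½ × 1.2 × 75² × 19.4 × 0.04434 = 2900 N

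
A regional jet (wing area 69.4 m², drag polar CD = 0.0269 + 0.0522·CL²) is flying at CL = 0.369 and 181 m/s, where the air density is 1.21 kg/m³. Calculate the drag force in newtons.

D = 46800 N

CD = 0.0269 + 0.0522 × 0.369² = 0.03401
D = ½ρv²S·CD = ½ × 1.21 × 181² × 69.4 × 0.03401 = 46800 N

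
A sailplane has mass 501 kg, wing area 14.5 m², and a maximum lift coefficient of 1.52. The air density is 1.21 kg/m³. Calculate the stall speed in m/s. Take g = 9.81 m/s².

Stall occurs when L = W at CL,max. W = mg = 501 × 9.81 = 4915 N.
V_stall = √(2W/(ρ·S·CL,max)) = √(2 × 4915 / (1.21 × 14.5 × 1.52))
V_stall = √368.6 = 19.2 m/s

V_stall = 19.2 m/s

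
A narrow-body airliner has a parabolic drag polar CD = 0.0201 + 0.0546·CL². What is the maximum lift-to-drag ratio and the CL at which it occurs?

(L/D)max = 15.1, at CL = 0.607

For CD = CD0 + K·CL², (L/D)max occurs at CL* = √(CD0/K) and equals 1/(2√(K·CD0)).
(L/D)max = 1/(2√(0.0546 × 0.0201)) = 1/(2 × 0.03313) = 15.1
CL* = √(0.0201/0.0546) = 0.607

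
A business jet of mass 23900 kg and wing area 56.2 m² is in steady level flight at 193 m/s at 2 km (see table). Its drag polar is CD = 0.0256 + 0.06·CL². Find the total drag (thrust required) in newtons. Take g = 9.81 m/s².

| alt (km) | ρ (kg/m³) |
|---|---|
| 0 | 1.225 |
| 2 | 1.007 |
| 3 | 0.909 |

D = 30100 N

At 2 km, from the table: ρ = 1.007 kg/m³.
In steady level flight, lift balances weight: W = mg = 23900 × 9.81 = 2.3446×10^5 N.
Dynamic pressure q = 0.5 × 1.007 × 193² = 18750 Pa.
Required CL = L/(qS) = 2.3446×10^5/(18750·56.2) = 0.2224.
CD = 0.0256 + 0.06 × 0.2224² = 0.02857.
D = q·S·CD = 18750 × 56.2 × 0.02857 = 30110 N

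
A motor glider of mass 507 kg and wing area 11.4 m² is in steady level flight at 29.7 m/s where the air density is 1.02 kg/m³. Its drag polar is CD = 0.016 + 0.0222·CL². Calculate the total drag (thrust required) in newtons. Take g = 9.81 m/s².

D = 189 N

In steady level flight, lift balances weight: W = mg = 507 × 9.81 = 4973.7 N.
Dynamic pressure q = 0.5 × 1.02 × 29.7² = 449.9 Pa.
CL = W/(q·S) = 4973.7 / (449.9 × 11.4) = 0.9698.
CD = 0.016 + 0.0222 × 0.9698² = 0.03688.
D = q·S·CD = 449.9 × 11.4 × 0.03688 = 189.1 N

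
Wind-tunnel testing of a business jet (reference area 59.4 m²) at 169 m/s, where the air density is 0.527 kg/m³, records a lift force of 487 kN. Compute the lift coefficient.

CL = 1.09

From L = ½ρv²S·CL, rearranging gives CL = 2L/(ρv²S).
CL = 2 × 4.87×10^5 / (0.527 × 169² × 59.4) = 1.09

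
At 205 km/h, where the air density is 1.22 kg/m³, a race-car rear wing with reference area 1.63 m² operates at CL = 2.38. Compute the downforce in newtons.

L = 7670 N

Convert speed: v = 205 km/h ÷ 3.6 = 56.94 m/s.
Dynamic pressure q = ½ρv² = ½ × 1.22 × 56.94² = 1978 Pa.
L = q·S·CL = 1978 × 1.63 × 2.38 = 7670 N ≈ 7.67 kN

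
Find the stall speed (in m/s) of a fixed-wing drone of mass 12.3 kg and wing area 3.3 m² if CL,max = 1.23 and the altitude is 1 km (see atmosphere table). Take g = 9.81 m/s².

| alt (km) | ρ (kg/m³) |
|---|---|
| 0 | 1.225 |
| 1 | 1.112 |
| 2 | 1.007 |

At 1 km, from the table: ρ = 1.112 kg/m³.
Weight W = mg = 12.3 × 9.81 = 120.7 N.
V_stall = √(2W/(ρ·S·CL,max)) = √(2 × 120.7 / (1.112 × 3.3 × 1.23))
V_stall = √53.47 = 7.31 m/s

V_stall = 7.31 m/s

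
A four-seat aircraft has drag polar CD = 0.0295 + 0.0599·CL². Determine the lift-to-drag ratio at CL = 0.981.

L/D = 11.3

CD = 0.0295 + 0.0599 × 0.981² = 0.08715
L/D = CL/CD = 0.981 / 0.08715 = 11.3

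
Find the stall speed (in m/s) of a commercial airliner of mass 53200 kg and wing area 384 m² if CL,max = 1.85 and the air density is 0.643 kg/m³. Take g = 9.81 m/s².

V_stall = 47.8 m/s

Stall occurs when L = W at CL,max. W = mg = 53200 × 9.81 = 5.219×10^5 N.
From L = ½ρV²S·CL,max = W: V_stall = √(2W/(ρSCL,max)) = √(2·5.219×10^5/(0.643·384·1.85))
V_stall = √2285 = 47.8 m/s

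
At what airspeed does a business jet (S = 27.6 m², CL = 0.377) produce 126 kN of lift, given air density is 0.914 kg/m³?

v = 163 m/s

L = ½ρv²S·CL ⇒ v = √(2L/(ρ·S·CL))
v = √(2 × 1.26×10^5 / (0.914 × 27.6 × 0.377)) = √26500 = 163 m/s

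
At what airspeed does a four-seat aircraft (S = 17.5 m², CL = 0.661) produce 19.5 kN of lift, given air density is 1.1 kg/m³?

L = ½ρv²S·CL ⇒ v = √(2L/(ρ·S·CL))
v = √(2 × 19500 / (1.1 × 17.5 × 0.661)) = √3065 = 55.4 m/s

v = 55.4 m/s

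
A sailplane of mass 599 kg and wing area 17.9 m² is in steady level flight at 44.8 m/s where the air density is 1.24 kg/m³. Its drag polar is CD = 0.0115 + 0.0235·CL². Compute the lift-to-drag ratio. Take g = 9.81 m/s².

L/D = 20.1

Weight W = mg = 599 × 9.81 = 5876.2 N; in level flight L = W.
q = ½ρv² = ½ × 1.24 × 44.8² = 1244 Pa.
Required CL = L/(qS) = 5876.2/(1244·17.9) = 0.2638.
CD = 0.0115 + 0.0235 × 0.2638² = 0.01314.
L/D = CL/CD = 0.2638 / 0.01314 = 20.1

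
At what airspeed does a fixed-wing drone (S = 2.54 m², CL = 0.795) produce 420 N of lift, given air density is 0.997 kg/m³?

L = ½ρv²S·CL ⇒ v = √(2L/(ρ·S·CL))
v = √(2 × 420 / (0.997 × 2.54 × 0.795)) = √417.2 = 20.4 m/s

v = 20.4 m/s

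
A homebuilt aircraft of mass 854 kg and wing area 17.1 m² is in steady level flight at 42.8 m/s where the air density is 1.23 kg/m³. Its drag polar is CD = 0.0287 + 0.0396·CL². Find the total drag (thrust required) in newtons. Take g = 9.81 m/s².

D = 697 N

In steady level flight, lift balances weight: W = mg = 854 × 9.81 = 8377.7 N.
q = ½ρv² = ½ × 1.23 × 42.8² = 1127 Pa.
Required CL = L/(qS) = 8377.7/(1127·17.1) = 0.4349.
CD = 0.0287 + 0.0396 × 0.4349² = 0.03619.
D = q·S·CD = 1127 × 17.1 × 0.03619 = 697.2 N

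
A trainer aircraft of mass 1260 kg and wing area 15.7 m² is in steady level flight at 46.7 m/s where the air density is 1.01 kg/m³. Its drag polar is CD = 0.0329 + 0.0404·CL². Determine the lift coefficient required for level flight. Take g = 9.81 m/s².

CL = 0.715

In steady level flight, lift balances weight: W = mg = 1260 × 9.81 = 12361 N.
q = ½ρv² = ½ × 1.01 × 46.7² = 1101 Pa.
Required CL = L/(qS) = 12361/(1101·15.7) = 0.7148.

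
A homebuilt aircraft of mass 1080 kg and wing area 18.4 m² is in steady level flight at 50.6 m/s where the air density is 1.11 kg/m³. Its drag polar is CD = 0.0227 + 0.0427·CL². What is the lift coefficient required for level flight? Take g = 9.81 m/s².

CL = 0.405

Level flight ⇒ L = W = m·g = 1080 × 9.81 = 10595 N.
Dynamic pressure q = 0.5 × 1.11 × 50.6² = 1421 Pa.
CL = W/(q·S) = 10595 / (1421 × 18.4) = 0.4052.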